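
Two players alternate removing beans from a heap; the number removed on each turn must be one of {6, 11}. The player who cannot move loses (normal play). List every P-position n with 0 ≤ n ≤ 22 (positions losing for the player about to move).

0, 1, 2, 3, 4, 5, 17, 18, 19, 20, 21, 22

n :  0  1  2  3  4  5  6  7  8  9 10 11 12 13 14 15 16 17 18 19 20 21 22
G :  0  0  0  0  0  0  1  1  1  1  1  1  2  2  2  2  2  0  0  0  0  0  0
P-positions are exactly the n with G(n) = 0.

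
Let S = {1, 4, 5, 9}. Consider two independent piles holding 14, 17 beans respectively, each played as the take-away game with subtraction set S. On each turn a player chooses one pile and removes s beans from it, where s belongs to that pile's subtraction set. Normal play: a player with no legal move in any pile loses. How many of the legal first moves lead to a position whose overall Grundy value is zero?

All piles use S = {1, 4, 5, 9}:
n :  0  1  2  3  4  5  6  7  8  9 10 11 12 13 14 15 16 17
G :  0  1  0  1  2  3  2  3  0  1  0  1  2  3  2  3  0  1
Pile A: G(14) = 2.
Pile B: G(17) = 1.
Combined Grundy value = 2 ⊕ 1 = 3.
A winning move leaves total XOR = 0, i.e. changes one component's Grundy value g to g ⊕ X where X is the current total.
Pile A: need g' = 2⊕3 = 1. Options: 14−1→G=3, 14−4→G=0, 14−5→G=1, 14−9→G=3. Hits: 1.
Pile B: need g' = 1⊕3 = 2. Options: 17−1→G=0, 17−4→G=3, 17−5→G=2, 17−9→G=0. Hits: 1.

2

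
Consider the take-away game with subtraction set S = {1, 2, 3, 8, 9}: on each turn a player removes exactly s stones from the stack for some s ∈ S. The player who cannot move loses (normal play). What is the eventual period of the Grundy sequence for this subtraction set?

10

G(0) = 0
G(1) = mex{0} = 1
G(2) = mex{1,0} = 2
G(3) = mex{2,1,0} = 3
G(4) = mex{3,2,1} = 0
G(5) = mex{0,3,2} = 1
G(6) = mex{1,0,3} = 2
G(7) = mex{2,1,0} = 3
G(8) = mex{3,2,1,0} = 4
G(9) = mex{4,3,2,1,0} = 5
G(10) = mex{5,4,3,2,1} = 0
G(11) = mex{0,5,4,3,2} = 1
G(12) = mex{1,0,5,0,3} = 2
G(13) = mex{2,1,0,1,0} = 3
G(14) = mex{3,2,1,2,1} = 0
G(15) = mex{0,3,2,3,2} = 1
G(16) = mex{1,0,3,4,3} = 2
G(17) = mex{2,1,0,5,4} = 3
G(18) = mex{3,2,1,0,5} = 4
G(19) = mex{4,3,2,1,0} = 5
G(20) = mex{5,4,3,2,1} = 0
G(21) = mex{0,5,4,3,2} = 1
G(n+10) = G(n) holds for n = 0,…,8 (a full window of length max(S) = 9), so the sequence is purely periodic with period 10.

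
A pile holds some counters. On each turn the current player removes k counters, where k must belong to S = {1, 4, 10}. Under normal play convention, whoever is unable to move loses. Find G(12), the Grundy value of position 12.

3

n :  0  1  2  3  4  5  6  7  8  9 10 11 12
G :  0  1  0  1  2  0  1  0  1  2  3  2  3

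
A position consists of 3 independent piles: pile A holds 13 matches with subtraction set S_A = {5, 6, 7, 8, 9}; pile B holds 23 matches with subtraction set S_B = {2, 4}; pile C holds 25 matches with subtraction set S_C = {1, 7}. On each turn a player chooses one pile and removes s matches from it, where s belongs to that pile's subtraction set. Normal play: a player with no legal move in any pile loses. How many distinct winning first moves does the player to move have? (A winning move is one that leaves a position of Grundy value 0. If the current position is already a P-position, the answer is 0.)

Pile A, S = {5, 6, 7, 8, 9}:
G(0) = 0
G(1) = mex{} = 0
G(2) = mex{} = 0
G(3) = mex{} = 0
G(4) = mex{} = 0
G(5) = mex{0} = 1
G(6) = mex{0,0} = 1
G(7) = mex{0,0,0} = 1
G(8) = mex{0,0,0,0} = 1
G(9) = mex{0,0,0,0,0} = 1
G(10) = mex{1,0,0,0,0} = 2
G(11) = mex{1,1,0,0,0} = 2
G(12) = mex{1,1,1,0,0} = 2
G(13) = mex{1,1,1,1,0} = 2
G_A(13) = 2.
Pile B, S = {2, 4}:
G(0) = 0
G(1) = mex{} = 0
G(2) = mex{0} = 1
G(3) = mex{0} = 1
G(4) = mex{1,0} = 2
G(5) = mex{1,0} = 2
G(6) = mex{2,1} = 0
G(7) = mex{2,1} = 0
G(8) = mex{0,2} = 1
G(9) = mex{0,2} = 1
G(10) = mex{1,0} = 2
G(11) = mex{1,0} = 2
G(12) = mex{2,1} = 0
G(13) = mex{2,1} = 0
G(14) = mex{0,2} = 1
G(15) = mex{0,2} = 1
G(16) = mex{1,0} = 2
G(17) = mex{1,0} = 2
G(18) = mex{2,1} = 0
G(19) = mex{2,1} = 0
G(20) = mex{0,2} = 1
G(21) = mex{0,2} = 1
G(22) = mex{1,0} = 2
G(23) = mex{1,0} = 2
G_B(23) = 2.
Pile C, S = {1, 7}:
G(0) = 0
G(1) = mex{0} = 1
G(2) = mex{1} = 0
G(3) = mex{0} = 1
G(4) = mex{1} = 0
G(5) = mex{0} = 1
G(6) = mex{1} = 0
G(7) = mex{0,0} = 1
G(8) = mex{1,1} = 0
G(9) = mex{0,0} = 1
G(10) = mex{1,1} = 0
G(11) = mex{0,0} = 1
G(12) = mex{1,1} = 0
G(13) = mex{0,0} = 1
G(14) = mex{1,1} = 0
G(15) = mex{0,0} = 1
G(16) = mex{1,1} = 0
G(17) = mex{0,0} = 1
G(18) = mex{1,1} = 0
G(19) = mex{0,0} = 1
G(20) = mex{1,1} = 0
G(21) = mex{0,0} = 1
G(22) = mex{1,1} = 0
G(23) = mex{0,0} = 1
G(24) = mex{1,1} = 0
G(25) = mex{0,0} = 1
G_C(25) = 1.
Combined Grundy value = 2 ⊕ 2 ⊕ 1 = 1.
A winning move leaves total XOR = 0, i.e. changes one component's Grundy value g to g ⊕ X where X is the current total.
Pile A: need g' = 2⊕1 = 3. Options: 13−5→G=1, 13−6→G=1, 13−7→G=1, 13−8→G=1, 13−9→G=0. Hits: 0.
Pile B: need g' = 2⊕1 = 3. Options: 23−2→G=1, 23−4→G=0. Hits: 0.
Pile C: need g' = 1⊕1 = 0. Options: 25−1→G=0, 25−7→G=0. Hits: 2.

2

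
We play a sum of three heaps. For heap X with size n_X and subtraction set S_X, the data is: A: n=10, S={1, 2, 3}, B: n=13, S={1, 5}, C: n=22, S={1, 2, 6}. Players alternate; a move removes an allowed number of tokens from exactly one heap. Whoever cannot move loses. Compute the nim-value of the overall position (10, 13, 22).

2

Heap A, S = {1, 2, 3}:
n :  0  1  2  3  4  5  6  7  8  9 10
G :  0  1  2  3  0  1  2  3  0  1  2
G_A(10) = 2.
Heap B, S = {1, 5}:
G(0) = 0
G(1) = mex{0} = 1
G(2) = mex{1} = 0
G(3) = mex{0} = 1
G(4) = mex{1} = 0
G(5) = mex{0,0} = 1
G(6) = mex{1,1} = 0
G(7) = mex{0,0} = 1
G(8) = mex{1,1} = 0
G(9) = mex{0,0} = 1
G(10) = mex{1,1} = 0
G(11) = mex{0,0} = 1
G(12) = mex{1,1} = 0
G(13) = mex{0,0} = 1
G_B(13) = 1.
Heap C, S = {1, 2, 6}:
n :  0  1  2  3  4  5  6  7  8  9 10 11 12 13 14 15 16 17 18 19 20 21 22
G :  0  1  2  0  1  2  3  0  1  2  0  1  2  3  0  1  2  0  1  2  3  0  1
G_C(22) = 1.
Combined Grundy value = 2 ⊕ 1 ⊕ 1 = 2.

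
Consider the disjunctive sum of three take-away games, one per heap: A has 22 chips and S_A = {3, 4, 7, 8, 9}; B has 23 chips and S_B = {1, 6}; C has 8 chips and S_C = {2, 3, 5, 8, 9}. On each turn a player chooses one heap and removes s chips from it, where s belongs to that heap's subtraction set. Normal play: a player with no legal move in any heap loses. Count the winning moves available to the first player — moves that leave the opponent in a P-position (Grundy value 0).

Heap A, S = {3, 4, 7, 8, 9}:
n :  0  1  2  3  4  5  6  7  8  9 10 11 12 13 14 15 16 17 18 19 20 21 22
G :  0  0  0  1  1  1  2  2  2  3  3  3  0  0  0  1  1  1  2  2  2  3  3
G_A(22) = 3.
Heap B, S = {1, 6}:
n :  0  1  2  3  4  5  6  7  8  9 10 11 12 13 14 15 16 17 18 19 20 21 22 23
G :  0  1  0  1  0  1  2  0  1  0  1  0  1  2  0  1  0  1  0  1  2  0  1  0
G_B(23) = 0.
Heap C, S = {2, 3, 5, 8, 9}:
G(0) = 0
G(1) = mex{} = 0
G(2) = mex{0} = 1
G(3) = mex{0,0} = 1
G(4) = mex{1,0} = 2
G(5) = mex{1,1,0} = 2
G(6) = mex{2,1,0} = 3
G(7) = mex{2,2,1} = 0
G(8) = mex{3,2,1,0} = 4
G_C(8) = 4.
Combined Grundy value = 3 ⊕ 0 ⊕ 4 = 7.
A winning move leaves total XOR = 0, i.e. changes one component's Grundy value g to g ⊕ X where X is the current total.
Heap A: need g' = 3⊕7 = 4. Options: 22−3→G=2, 22−4→G=2, 22−7→G=1, 22−8→G=0, 22−9→G=0. Hits: 0.
Heap B: need g' = 0⊕7 = 7. Options: 23−1→G=1, 23−6→G=1. Hits: 0.
Heap C: need g' = 4⊕7 = 3. Options: 8−2→G=3, 8−3→G=2, 8−5→G=1, 8−8→G=0. Hits: 1.

1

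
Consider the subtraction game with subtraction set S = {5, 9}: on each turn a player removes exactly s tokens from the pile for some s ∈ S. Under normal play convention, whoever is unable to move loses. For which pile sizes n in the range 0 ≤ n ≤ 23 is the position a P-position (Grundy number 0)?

0, 1, 2, 3, 4, 14, 15, 16, 17, 18

G(0) = 0
G(1) = mex{} = 0
G(2) = mex{} = 0
G(3) = mex{} = 0
G(4) = mex{} = 0
G(5) = mex{0} = 1
G(6) = mex{0} = 1
G(7) = mex{0} = 1
G(8) = mex{0} = 1
G(9) = mex{0,0} = 1
G(10) = mex{1,0} = 2
G(11) = mex{1,0} = 2
G(12) = mex{1,0} = 2
G(13) = mex{1,0} = 2
G(14) = mex{1,1} = 0
G(15) = mex{2,1} = 0
G(16) = mex{2,1} = 0
G(17) = mex{2,1} = 0
G(18) = mex{2,1} = 0
G(19) = mex{0,2} = 1
G(20) = mex{0,2} = 1
G(21) = mex{0,2} = 1
G(22) = mex{0,2} = 1
G(23) = mex{0,0} = 1
P-positions are exactly the n with G(n) = 0.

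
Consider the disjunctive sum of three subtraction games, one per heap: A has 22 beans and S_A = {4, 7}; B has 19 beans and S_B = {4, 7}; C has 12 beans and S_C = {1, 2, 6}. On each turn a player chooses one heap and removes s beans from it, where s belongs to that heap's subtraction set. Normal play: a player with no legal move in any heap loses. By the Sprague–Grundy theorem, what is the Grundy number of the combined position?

0

Heap A, S = {4, 7}:
n :  0  1  2  3  4  5  6  7  8  9 10 11 12 13 14 15 16 17 18 19 20 21 22
G :  0  0  0  0  1  1  1  1  2  2  2  0  0  0  0  1  1  1  1  2  2  2  0
G_A(22) = 0.
Heap B, S = {4, 7}:
G(0) = 0
G(1) = mex{} = 0
G(2) = mex{} = 0
G(3) = mex{} = 0
G(4) = mex{0} = 1
G(5) = mex{0} = 1
G(6) = mex{0} = 1
G(7) = mex{0,0} = 1
G(8) = mex{1,0} = 2
G(9) = mex{1,0} = 2
G(10) = mex{1,0} = 2
G(11) = mex{1,1} = 0
G(12) = mex{2,1} = 0
G(13) = mex{2,1} = 0
G(14) = mex{2,1} = 0
G(15) = mex{0,2} = 1
G(16) = mex{0,2} = 1
G(17) = mex{0,2} = 1
G(18) = mex{0,0} = 1
G(19) = mex{1,0} = 2
G_B(19) = 2.
Heap C, S = {1, 2, 6}:
n :  0  1  2  3  4  5  6  7  8  9 10 11 12
G :  0  1  2  0  1  2  3  0  1  2  0  1  2
G_C(12) = 2.
Combined Grundy value = 0 ⊕ 2 ⊕ 2 = 0.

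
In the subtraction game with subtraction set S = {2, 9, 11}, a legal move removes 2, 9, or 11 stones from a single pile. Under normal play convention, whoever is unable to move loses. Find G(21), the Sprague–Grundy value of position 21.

G(0) = 0
G(1) = mex{} = 0
G(2) = mex{0} = 1
G(3) = mex{0} = 1
G(4) = mex{1} = 0
G(5) = mex{1} = 0
G(6) = mex{0} = 1
G(7) = mex{0} = 1
G(8) = mex{1} = 0
G(9) = mex{1,0} = 2
G(10) = mex{0,0} = 1
G(11) = mex{2,1,0} = 3
G(12) = mex{1,1,0} = 2
G(13) = mex{3,0,1} = 2
G(14) = mex{2,0,1} = 3
G(15) = mex{2,1,0} = 3
G(16) = mex{3,1,0} = 2
G(17) = mex{3,0,1} = 2
G(18) = mex{2,2,1} = 0
G(19) = mex{2,1,0} = 3
G(20) = mex{0,3,2} = 1
G(21) = mex{3,2,1} = 0

0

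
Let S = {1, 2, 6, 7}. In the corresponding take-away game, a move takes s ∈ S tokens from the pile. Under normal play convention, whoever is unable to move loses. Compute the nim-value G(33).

n :  0  1  2  3  4  5  6  7  8  9 10 11 12 13 14 15 16 17 18 19 20 21 22 23 24 25 26 27 28 29 30 31 32 33
G :  0  1  2  0  1  2  3  4  0  1  2  0  1  2  3  4  0  1  2  0  1  2  3  4  0  1  2  0  1  2  3  4  0  1

1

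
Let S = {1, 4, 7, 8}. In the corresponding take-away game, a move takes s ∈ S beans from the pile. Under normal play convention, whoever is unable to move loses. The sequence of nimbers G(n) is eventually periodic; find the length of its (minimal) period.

25

n :  0  1  2  3  4  5  6  7  8  9 10 11 12 13 14 15 16 17 18 19 20 21 22 23 24 25 26 27 28 29 30 31 32 33 34 35 36 37 38 39 40 41 42 43 44 45 46 47 48 49 50 51
G :  0  1  0  1  2  0  1  2  3  2  3  0  1  3  0  1  0  1  2  3  2  4  3  2  3  0  1  0  1  2  0  1  2  3  2  3  0  1  3  0  1  0  1  2  3  2  4  3  2  3  0  1
G(n+25) = G(n) holds for n = 0,…,7 (a full window of length max(S) = 8), so the sequence is purely periodic with period 25.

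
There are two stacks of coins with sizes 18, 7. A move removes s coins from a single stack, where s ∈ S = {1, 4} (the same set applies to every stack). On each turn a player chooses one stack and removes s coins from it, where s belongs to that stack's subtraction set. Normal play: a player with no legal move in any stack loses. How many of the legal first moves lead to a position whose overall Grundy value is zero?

All stacks use S = {1, 4}:
n :  0  1  2  3  4  5  6  7  8  9 10 11 12 13 14 15 16 17 18
G :  0  1  0  1  2  0  1  0  1  2  0  1  0  1  2  0  1  0  1
Stack A: G(18) = 1.
Stack B: G(7) = 0.
Combined Grundy value = 1 ⊕ 0 = 1.
A winning move leaves total XOR = 0, i.e. changes one component's Grundy value g to g ⊕ X where X is the current total.
Stack A: need g' = 1⊕1 = 0. Options: 18−1→G=0, 18−4→G=2. Hits: 1.
Stack B: need g' = 0⊕1 = 1. Options: 7−1→G=1, 7−4→G=1. Hits: 2.

3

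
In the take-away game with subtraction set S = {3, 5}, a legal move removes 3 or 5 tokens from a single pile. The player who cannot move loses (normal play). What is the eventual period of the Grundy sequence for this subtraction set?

8

G(0) = 0
G(1) = mex{} = 0
G(2) = mex{} = 0
G(3) = mex{0} = 1
G(4) = mex{0} = 1
G(5) = mex{0,0} = 1
G(6) = mex{1,0} = 2
G(7) = mex{1,0} = 2
G(8) = mex{1,1} = 0
G(9) = mex{2,1} = 0
G(10) = mex{2,1} = 0
G(11) = mex{0,2} = 1
G(12) = mex{0,2} = 1
G(13) = mex{0,0} = 1
G(14) = mex{1,0} = 2
G(15) = mex{1,0} = 2
G(16) = mex{1,1} = 0
G(17) = mex{2,1} = 0
G(n+8) = G(n) holds for n = 0,…,4 (a full window of length max(S) = 5), so the sequence is purely periodic with period 8.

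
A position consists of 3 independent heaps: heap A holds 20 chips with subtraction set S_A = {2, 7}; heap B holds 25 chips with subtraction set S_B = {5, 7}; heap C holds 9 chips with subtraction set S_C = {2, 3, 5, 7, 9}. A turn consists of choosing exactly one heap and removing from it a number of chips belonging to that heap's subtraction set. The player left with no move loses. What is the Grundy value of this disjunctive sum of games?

5

Heap A, S = {2, 7}:
n :  0  1  2  3  4  5  6  7  8  9 10 11 12 13 14 15 16 17 18 19 20
G :  0  0  1  1  0  0  1  1  2  0  0  1  1  0  0  1  1  2  0  0  1
G_A(20) = 1.
Heap B, S = {5, 7}:
n :  0  1  2  3  4  5  6  7  8  9 10 11 12 13 14 15 16 17 18 19 20 21 22 23 24 25
G :  0  0  0  0  0  1  1  1  1  1  2  2  0  0  0  0  0  1  1  1  1  1  2  2  0  0
G_B(25) = 0.
Heap C, S = {2, 3, 5, 7, 9}:
G(0) = 0
G(1) = mex{} = 0
G(2) = mex{0} = 1
G(3) = mex{0,0} = 1
G(4) = mex{1,0} = 2
G(5) = mex{1,1,0} = 2
G(6) = mex{2,1,0} = 3
G(7) = mex{2,2,1,0} = 3
G(8) = mex{3,2,1,0} = 4
G(9) = mex{3,3,2,1,0} = 4
G_C(9) = 4.
Combined Grundy value = 1 ⊕ 0 ⊕ 4 = 5.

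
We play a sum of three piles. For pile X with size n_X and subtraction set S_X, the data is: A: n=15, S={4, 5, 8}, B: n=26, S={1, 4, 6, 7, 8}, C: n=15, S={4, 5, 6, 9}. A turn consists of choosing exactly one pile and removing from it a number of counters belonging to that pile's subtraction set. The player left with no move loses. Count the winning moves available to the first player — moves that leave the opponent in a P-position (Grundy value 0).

1

Pile A, S = {4, 5, 8}:
G(0) = 0
G(1) = mex{} = 0
G(2) = mex{} = 0
G(3) = mex{} = 0
G(4) = mex{0} = 1
G(5) = mex{0,0} = 1
G(6) = mex{0,0} = 1
G(7) = mex{0,0} = 1
G(8) = mex{1,0,0} = 2
G(9) = mex{1,1,0} = 2
G(10) = mex{1,1,0} = 2
G(11) = mex{1,1,0} = 2
G(12) = mex{2,1,1} = 0
G(13) = mex{2,2,1} = 0
G(14) = mex{2,2,1} = 0
G(15) = mex{2,2,1} = 0
G_A(15) = 0.
Pile B, S = {1, 4, 6, 7, 8}:
n :  0  1  2  3  4  5  6  7  8  9 10 11 12 13 14 15 16 17 18 19 20 21 22 23 24 25 26
G :  0  1  0  1  2  0  1  2  3  2  3  4  5  3  0  1  0  1  2  0  1  2  3  2  3  4  5
G_B(26) = 5.
Pile C, S = {4, 5, 6, 9}:
G(0) = 0
G(1) = mex{} = 0
G(2) = mex{} = 0
G(3) = mex{} = 0
G(4) = mex{0} = 1
G(5) = mex{0,0} = 1
G(6) = mex{0,0,0} = 1
G(7) = mex{0,0,0} = 1
G(8) = mex{1,0,0} = 2
G(9) = mex{1,1,0,0} = 2
G(10) = mex{1,1,1,0} = 2
G(11) = mex{1,1,1,0} = 2
G(12) = mex{2,1,1,0} = 3
G(13) = mex{2,2,1,1} = 0
G(14) = mex{2,2,2,1} = 0
G(15) = mex{2,2,2,1} = 0
G_C(15) = 0.
Combined Grundy value = 0 ⊕ 5 ⊕ 0 = 5.
A winning move leaves total XOR = 0, i.e. changes one component's Grundy value g to g ⊕ X where X is the current total.
Pile A: need g' = 0⊕5 = 5. Options: 15−4→G=2, 15−5→G=2, 15−8→G=1. Hits: 0.
Pile B: need g' = 5⊕5 = 0. Options: 26−1→G=4, 26−4→G=3, 26−6→G=1, 26−7→G=0, 26−8→G=2. Hits: 1.
Pile C: need g' = 0⊕5 = 5. Options: 15−4→G=2, 15−5→G=2, 15−6→G=2, 15−9→G=1. Hits: 0.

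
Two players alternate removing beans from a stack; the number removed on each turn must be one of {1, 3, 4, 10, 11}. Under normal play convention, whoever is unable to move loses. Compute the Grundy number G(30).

G(0) = 0
G(1) = mex{0} = 1
G(2) = mex{1} = 0
G(3) = mex{0,0} = 1
G(4) = mex{1,1,0} = 2
G(5) = mex{2,0,1} = 3
G(6) = mex{3,1,0} = 2
G(7) = mex{2,2,1} = 0
G(8) = mex{0,3,2} = 1
G(9) = mex{1,2,3} = 0
G(10) = mex{0,0,2,0} = 1
G(11) = mex{1,1,0,1,0} = 2
G(12) = mex{2,0,1,0,1} = 3
G(13) = mex{3,1,0,1,0} = 2
G(14) = mex{2,2,1,2,1} = 0
G(15) = mex{0,3,2,3,2} = 1
G(16) = mex{1,2,3,2,3} = 0
G(17) = mex{0,0,2,0,2} = 1
G(18) = mex{1,1,0,1,0} = 2
G(19) = mex{2,0,1,0,1} = 3
G(20) = mex{3,1,0,1,0} = 2
G(21) = mex{2,2,1,2,1} = 0
G(22) = mex{0,3,2,3,2} = 1
G(23) = mex{1,2,3,2,3} = 0
G(24) = mex{0,0,2,0,2} = 1
G(25) = mex{1,1,0,1,0} = 2
G(26) = mex{2,0,1,0,1} = 3
G(27) = mex{3,1,0,1,0} = 2
G(28) = mex{2,2,1,2,1} = 0
G(29) = mex{0,3,2,3,2} = 1
G(30) = mex{1,2,3,2,3} = 0

0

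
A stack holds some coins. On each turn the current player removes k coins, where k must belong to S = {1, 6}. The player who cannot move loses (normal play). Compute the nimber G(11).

G(0) = 0
G(1) = mex{0} = 1
G(2) = mex{1} = 0
G(3) = mex{0} = 1
G(4) = mex{1} = 0
G(5) = mex{0} = 1
G(6) = mex{1,0} = 2
G(7) = mex{2,1} = 0
G(8) = mex{0,0} = 1
G(9) = mex{1,1} = 0
G(10) = mex{0,0} = 1
G(11) = mex{1,1} = 0

0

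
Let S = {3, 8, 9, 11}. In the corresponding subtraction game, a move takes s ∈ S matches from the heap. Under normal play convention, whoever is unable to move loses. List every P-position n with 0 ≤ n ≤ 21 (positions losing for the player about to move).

n :  0  1  2  3  4  5  6  7  8  9 10 11 12 13 14 15 16 17 18 19 20 21
G :  0  0  0  1  1  1  0  0  2  1  1  3  2  2  2  3  3  3  2  0  0  0
P-positions are exactly the n with G(n) = 0.

0, 1, 2, 6, 7, 19, 20, 21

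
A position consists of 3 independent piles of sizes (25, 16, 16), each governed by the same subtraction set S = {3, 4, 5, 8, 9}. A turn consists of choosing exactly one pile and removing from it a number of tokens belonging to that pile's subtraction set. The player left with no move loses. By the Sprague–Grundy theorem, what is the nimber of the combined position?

All piles use S = {3, 4, 5, 8, 9}:
n :  0  1  2  3  4  5  6  7  8  9 10 11 12 13 14 15 16 17 18 19 20 21 22 23 24 25
G :  0  0  0  1  1  1  2  2  2  3  3  3  0  0  0  1  1  1  2  2  2  3  3  3  0  0
Pile A: G(25) = 0.
Pile B: G(16) = 1.
Pile C: G(16) = 1.
Combined Grundy value = 0 ⊕ 1 ⊕ 1 = 0.

0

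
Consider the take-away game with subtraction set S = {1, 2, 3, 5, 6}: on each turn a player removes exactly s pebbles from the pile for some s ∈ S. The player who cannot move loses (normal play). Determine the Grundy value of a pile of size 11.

3

n :  0  1  2  3  4  5  6  7  8  9 10 11
G :  0  1  2  3  0  1  2  3  0  1  2  3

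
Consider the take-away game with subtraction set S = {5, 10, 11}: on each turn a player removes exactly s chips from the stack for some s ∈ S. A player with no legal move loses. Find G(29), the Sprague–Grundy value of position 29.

n :  0  1  2  3  4  5  6  7  8  9 10 11 12 13 14 15 16 17 18 19 20 21 22 23 24 25 26 27 28 29
G :  0  0  0  0  0  1  1  1  1  1  2  2  2  2  2  3  0  0  0  0  0  1  1  1  1  1  2  2  2  2

2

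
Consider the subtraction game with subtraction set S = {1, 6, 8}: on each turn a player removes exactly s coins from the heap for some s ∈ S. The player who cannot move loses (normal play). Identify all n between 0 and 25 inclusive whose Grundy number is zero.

n :  0  1  2  3  4  5  6  7  8  9 10 11 12 13 14 15 16 17 18 19 20 21 22 23 24 25
G :  0  1  0  1  0  1  2  0  1  0  1  0  1  2  0  1  0  1  0  1  2  0  1  0  1  0
P-positions are exactly the n with G(n) = 0.

0, 2, 4, 7, 9, 11, 14, 16, 18, 21, 23, 25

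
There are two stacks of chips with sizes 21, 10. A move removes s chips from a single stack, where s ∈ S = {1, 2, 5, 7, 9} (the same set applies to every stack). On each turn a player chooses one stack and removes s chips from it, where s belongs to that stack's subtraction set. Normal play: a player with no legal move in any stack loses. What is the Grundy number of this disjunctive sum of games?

5

All stacks use S = {1, 2, 5, 7, 9}:
n :  0  1  2  3  4  5  6  7  8  9 10 11 12 13 14 15 16 17 18 19 20 21
G :  0  1  2  0  1  2  0  1  2  3  4  5  3  4  0  1  2  0  1  2  0  1
Stack A: G(21) = 1.
Stack B: G(10) = 4.
Combined Grundy value = 1 ⊕ 4 = 5.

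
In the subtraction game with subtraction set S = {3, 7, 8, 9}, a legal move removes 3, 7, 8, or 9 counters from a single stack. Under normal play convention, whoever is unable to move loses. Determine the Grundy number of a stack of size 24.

2

G(0) = 0
G(1) = mex{} = 0
G(2) = mex{} = 0
G(3) = mex{0} = 1
G(4) = mex{0} = 1
G(5) = mex{0} = 1
G(6) = mex{1} = 0
G(7) = mex{1,0} = 2
G(8) = mex{1,0,0} = 2
G(9) = mex{0,0,0,0} = 1
G(10) = mex{2,1,0,0} = 3
G(11) = mex{2,1,1,0} = 3
G(12) = mex{1,1,1,1} = 0
G(13) = mex{3,0,1,1} = 2
G(14) = mex{3,2,0,1} = 4
G(15) = mex{0,2,2,0} = 1
G(16) = mex{2,1,2,2} = 0
G(17) = mex{4,3,1,2} = 0
G(18) = mex{1,3,3,1} = 0
G(19) = mex{0,0,3,3} = 1
G(20) = mex{0,2,0,3} = 1
G(21) = mex{0,4,2,0} = 1
G(22) = mex{1,1,4,2} = 0
G(23) = mex{1,0,1,4} = 2
G(24) = mex{1,0,0,1} = 2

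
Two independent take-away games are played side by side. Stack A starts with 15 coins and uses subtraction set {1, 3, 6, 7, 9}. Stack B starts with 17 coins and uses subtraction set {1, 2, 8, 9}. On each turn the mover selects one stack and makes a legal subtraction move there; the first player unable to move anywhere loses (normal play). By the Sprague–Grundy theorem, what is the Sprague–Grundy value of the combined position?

0

Stack A, S = {1, 3, 6, 7, 9}:
n :  0  1  2  3  4  5  6  7  8  9 10 11 12 13 14 15
G :  0  1  0  1  0  1  2  3  2  3  2  3  0  1  0  1
G_A(15) = 1.
Stack B, S = {1, 2, 8, 9}:
n :  0  1  2  3  4  5  6  7  8  9 10 11 12 13 14 15 16 17
G :  0  1  2  0  1  2  0  1  2  3  0  1  2  0  1  2  0  1
G_B(17) = 1.
Combined Grundy value = 1 ⊕ 1 = 0.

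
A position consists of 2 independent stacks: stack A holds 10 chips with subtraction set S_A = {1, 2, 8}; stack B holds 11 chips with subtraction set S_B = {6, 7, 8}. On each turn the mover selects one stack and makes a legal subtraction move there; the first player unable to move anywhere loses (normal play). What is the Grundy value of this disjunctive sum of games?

Stack A, S = {1, 2, 8}:
n :  0  1  2  3  4  5  6  7  8  9 10
G :  0  1  2  0  1  2  0  1  2  0  1
G_A(10) = 1.
Stack B, S = {6, 7, 8}:
G(0) = 0
G(1) = mex{} = 0
G(2) = mex{} = 0
G(3) = mex{} = 0
G(4) = mex{} = 0
G(5) = mex{} = 0
G(6) = mex{0} = 1
G(7) = mex{0,0} = 1
G(8) = mex{0,0,0} = 1
G(9) = mex{0,0,0} = 1
G(10) = mex{0,0,0} = 1
G(11) = mex{0,0,0} = 1
G_B(11) = 1.
Combined Grundy value = 1 ⊕ 1 = 0.

0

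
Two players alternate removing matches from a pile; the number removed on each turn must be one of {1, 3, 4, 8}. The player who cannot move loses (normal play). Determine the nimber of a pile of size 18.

2

G(0) = 0
G(1) = mex{0} = 1
G(2) = mex{1} = 0
G(3) = mex{0,0} = 1
G(4) = mex{1,1,0} = 2
G(5) = mex{2,0,1} = 3
G(6) = mex{3,1,0} = 2
G(7) = mex{2,2,1} = 0
G(8) = mex{0,3,2,0} = 1
G(9) = mex{1,2,3,1} = 0
G(10) = mex{0,0,2,0} = 1
G(11) = mex{1,1,0,1} = 2
G(12) = mex{2,0,1,2} = 3
G(13) = mex{3,1,0,3} = 2
G(14) = mex{2,2,1,2} = 0
G(15) = mex{0,3,2,0} = 1
G(16) = mex{1,2,3,1} = 0
G(17) = mex{0,0,2,0} = 1
G(18) = mex{1,1,0,1} = 2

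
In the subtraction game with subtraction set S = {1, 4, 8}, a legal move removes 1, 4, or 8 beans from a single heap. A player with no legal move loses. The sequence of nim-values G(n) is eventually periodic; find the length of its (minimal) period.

G(0) = 0
G(1) = mex{0} = 1
G(2) = mex{1} = 0
G(3) = mex{0} = 1
G(4) = mex{1,0} = 2
G(5) = mex{2,1} = 0
G(6) = mex{0,0} = 1
G(7) = mex{1,1} = 0
G(8) = mex{0,2,0} = 1
G(9) = mex{1,0,1} = 2
G(10) = mex{2,1,0} = 3
G(11) = mex{3,0,1} = 2
G(12) = mex{2,1,2} = 0
G(13) = mex{0,2,0} = 1
G(14) = mex{1,3,1} = 0
G(15) = mex{0,2,0} = 1
G(16) = mex{1,0,1} = 2
G(17) = mex{2,1,2} = 0
G(18) = mex{0,0,3} = 1
G(19) = mex{1,1,2} = 0
G(20) = mex{0,2,0} = 1
G(21) = mex{1,0,1} = 2
G(22) = mex{2,1,0} = 3
G(23) = mex{3,0,1} = 2
G(24) = mex{2,1,2} = 0
G(25) = mex{0,2,0} = 1
G(n+12) = G(n) holds for n = 0,…,7 (a full window of length max(S) = 8), so the sequence is purely periodic with period 12.

12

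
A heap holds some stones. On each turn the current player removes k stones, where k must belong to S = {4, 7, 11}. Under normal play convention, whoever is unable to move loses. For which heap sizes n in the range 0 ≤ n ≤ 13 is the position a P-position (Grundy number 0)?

n :  0  1  2  3  4  5  6  7  8  9 10 11 12 13
G :  0  0  0  0  1  1  1  1  2  2  2  2  3  3
P-positions are exactly the n with G(n) = 0.

0, 1, 2, 3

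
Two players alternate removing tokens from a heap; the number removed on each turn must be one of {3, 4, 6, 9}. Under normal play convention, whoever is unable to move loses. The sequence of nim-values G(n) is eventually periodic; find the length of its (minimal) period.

12

G(0) = 0
G(1) = mex{} = 0
G(2) = mex{} = 0
G(3) = mex{0} = 1
G(4) = mex{0,0} = 1
G(5) = mex{0,0} = 1
G(6) = mex{1,0,0} = 2
G(7) = mex{1,1,0} = 2
G(8) = mex{1,1,0} = 2
G(9) = mex{2,1,1,0} = 3
G(10) = mex{2,2,1,0} = 3
G(11) = mex{2,2,1,0} = 3
G(12) = mex{3,2,2,1} = 0
G(13) = mex{3,3,2,1} = 0
G(14) = mex{3,3,2,1} = 0
G(15) = mex{0,3,3,2} = 1
G(16) = mex{0,0,3,2} = 1
G(17) = mex{0,0,3,2} = 1
G(18) = mex{1,0,0,3} = 2
G(19) = mex{1,1,0,3} = 2
G(20) = mex{1,1,0,3} = 2
G(21) = mex{2,1,1,0} = 3
G(22) = mex{2,2,1,0} = 3
G(23) = mex{2,2,1,0} = 3
G(24) = mex{3,2,2,1} = 0
G(25) = mex{3,3,2,1} = 0
G(n+12) = G(n) holds for n = 0,…,8 (a full window of length max(S) = 9), so the sequence is purely periodic with period 12.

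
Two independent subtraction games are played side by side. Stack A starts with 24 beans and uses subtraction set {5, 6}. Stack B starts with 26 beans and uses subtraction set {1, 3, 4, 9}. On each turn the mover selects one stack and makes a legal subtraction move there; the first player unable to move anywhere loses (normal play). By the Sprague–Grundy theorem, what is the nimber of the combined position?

Stack A, S = {5, 6}:
G(0) = 0
G(1) = mex{} = 0
G(2) = mex{} = 0
G(3) = mex{} = 0
G(4) = mex{} = 0
G(5) = mex{0} = 1
G(6) = mex{0,0} = 1
G(7) = mex{0,0} = 1
G(8) = mex{0,0} = 1
G(9) = mex{0,0} = 1
G(10) = mex{1,0} = 2
G(11) = mex{1,1} = 0
G(12) = mex{1,1} = 0
G(13) = mex{1,1} = 0
G(14) = mex{1,1} = 0
G(15) = mex{2,1} = 0
G(16) = mex{0,2} = 1
G(17) = mex{0,0} = 1
G(18) = mex{0,0} = 1
G(19) = mex{0,0} = 1
G(20) = mex{0,0} = 1
G(21) = mex{1,0} = 2
G(22) = mex{1,1} = 0
G(23) = mex{1,1} = 0
G(24) = mex{1,1} = 0
G_A(24) = 0.
Stack B, S = {1, 3, 4, 9}:
n :  0  1  2  3  4  5  6  7  8  9 10 11 12 13 14 15 16 17 18 19 20 21 22 23 24 25 26
G :  0  1  0  1  2  3  2  0  1  4  3  2  0  1  0  1  2  3  2  0  1  4  3  2  0  1  0
G_B(26) = 0.
Combined Grundy value = 0 ⊕ 0 = 0.

0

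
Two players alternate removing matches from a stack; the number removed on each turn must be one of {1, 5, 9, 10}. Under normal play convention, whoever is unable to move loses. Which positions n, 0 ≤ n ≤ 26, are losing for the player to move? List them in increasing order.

G(0) = 0
G(1) = mex{0} = 1
G(2) = mex{1} = 0
G(3) = mex{0} = 1
G(4) = mex{1} = 0
G(5) = mex{0,0} = 1
G(6) = mex{1,1} = 0
G(7) = mex{0,0} = 1
G(8) = mex{1,1} = 0
G(9) = mex{0,0,0} = 1
G(10) = mex{1,1,1,0} = 2
G(11) = mex{2,0,0,1} = 3
G(12) = mex{3,1,1,0} = 2
G(13) = mex{2,0,0,1} = 3
G(14) = mex{3,1,1,0} = 2
G(15) = mex{2,2,0,1} = 3
G(16) = mex{3,3,1,0} = 2
G(17) = mex{2,2,0,1} = 3
G(18) = mex{3,3,1,0} = 2
G(19) = mex{2,2,2,1} = 0
G(20) = mex{0,3,3,2} = 1
G(21) = mex{1,2,2,3} = 0
G(22) = mex{0,3,3,2} = 1
G(23) = mex{1,2,2,3} = 0
G(24) = mex{0,0,3,2} = 1
G(25) = mex{1,1,2,3} = 0
G(26) = mex{0,0,3,2} = 1
P-positions are exactly the n with G(n) = 0.

0, 2, 4, 6, 8, 19, 21, 23, 25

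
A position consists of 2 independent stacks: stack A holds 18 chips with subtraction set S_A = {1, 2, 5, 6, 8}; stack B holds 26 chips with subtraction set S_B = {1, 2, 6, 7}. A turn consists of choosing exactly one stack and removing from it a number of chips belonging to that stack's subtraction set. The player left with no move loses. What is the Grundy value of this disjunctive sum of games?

3

Stack A, S = {1, 2, 5, 6, 8}:
n :  0  1  2  3  4  5  6  7  8  9 10 11 12 13 14 15 16 17 18
G :  0  1  2  0  1  2  3  0  1  2  0  1  2  3  0  1  2  0  1
G_A(18) = 1.
Stack B, S = {1, 2, 6, 7}:
n :  0  1  2  3  4  5  6  7  8  9 10 11 12 13 14 15 16 17 18 19 20 21 22 23 24 25 26
G :  0  1  2  0  1  2  3  4  0  1  2  0  1  2  3  4  0  1  2  0  1  2  3  4  0  1  2
G_B(26) = 2.
Combined Grundy value = 1 ⊕ 2 = 3.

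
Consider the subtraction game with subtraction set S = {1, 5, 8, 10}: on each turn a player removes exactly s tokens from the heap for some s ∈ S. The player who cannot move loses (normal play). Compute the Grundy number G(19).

0

G(0) = 0
G(1) = mex{0} = 1
G(2) = mex{1} = 0
G(3) = mex{0} = 1
G(4) = mex{1} = 0
G(5) = mex{0,0} = 1
G(6) = mex{1,1} = 0
G(7) = mex{0,0} = 1
G(8) = mex{1,1,0} = 2
G(9) = mex{2,0,1} = 3
G(10) = mex{3,1,0,0} = 2
G(11) = mex{2,0,1,1} = 3
G(12) = mex{3,1,0,0} = 2
G(13) = mex{2,2,1,1} = 0
G(14) = mex{0,3,0,0} = 1
G(15) = mex{1,2,1,1} = 0
G(16) = mex{0,3,2,0} = 1
G(17) = mex{1,2,3,1} = 0
G(18) = mex{0,0,2,2} = 1
G(19) = mex{1,1,3,3} = 0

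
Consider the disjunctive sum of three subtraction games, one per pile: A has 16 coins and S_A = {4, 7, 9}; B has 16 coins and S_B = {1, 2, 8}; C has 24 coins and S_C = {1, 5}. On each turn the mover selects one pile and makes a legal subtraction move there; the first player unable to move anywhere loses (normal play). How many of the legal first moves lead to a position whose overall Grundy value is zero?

Pile A, S = {4, 7, 9}:
G(0) = 0
G(1) = mex{} = 0
G(2) = mex{} = 0
G(3) = mex{} = 0
G(4) = mex{0} = 1
G(5) = mex{0} = 1
G(6) = mex{0} = 1
G(7) = mex{0,0} = 1
G(8) = mex{1,0} = 2
G(9) = mex{1,0,0} = 2
G(10) = mex{1,0,0} = 2
G(11) = mex{1,1,0} = 2
G(12) = mex{2,1,0} = 3
G(13) = mex{2,1,1} = 0
G(14) = mex{2,1,1} = 0
G(15) = mex{2,2,1} = 0
G(16) = mex{3,2,1} = 0
G_A(16) = 0.
Pile B, S = {1, 2, 8}:
G(0) = 0
G(1) = mex{0} = 1
G(2) = mex{1,0} = 2
G(3) = mex{2,1} = 0
G(4) = mex{0,2} = 1
G(5) = mex{1,0} = 2
G(6) = mex{2,1} = 0
G(7) = mex{0,2} = 1
G(8) = mex{1,0,0} = 2
G(9) = mex{2,1,1} = 0
G(10) = mex{0,2,2} = 1
G(11) = mex{1,0,0} = 2
G(12) = mex{2,1,1} = 0
G(13) = mex{0,2,2} = 1
G(14) = mex{1,0,0} = 2
G(15) = mex{2,1,1} = 0
G(16) = mex{0,2,2} = 1
G_B(16) = 1.
Pile C, S = {1, 5}:
G(0) = 0
G(1) = mex{0} = 1
G(2) = mex{1} = 0
G(3) = mex{0} = 1
G(4) = mex{1} = 0
G(5) = mex{0,0} = 1
G(6) = mex{1,1} = 0
G(7) = mex{0,0} = 1
G(8) = mex{1,1} = 0
G(9) = mex{0,0} = 1
G(10) = mex{1,1} = 0
G(11) = mex{0,0} = 1
G(12) = mex{1,1} = 0
G(13) = mex{0,0} = 1
G(14) = mex{1,1} = 0
G(15) = mex{0,0} = 1
G(16) = mex{1,1} = 0
G(17) = mex{0,0} = 1
G(18) = mex{1,1} = 0
G(19) = mex{0,0} = 1
G(20) = mex{1,1} = 0
G(21) = mex{0,0} = 1
G(22) = mex{1,1} = 0
G(23) = mex{0,0} = 1
G(24) = mex{1,1} = 0
G_C(24) = 0.
Combined Grundy value = 0 ⊕ 1 ⊕ 0 = 1.
A winning move leaves total XOR = 0, i.e. changes one component's Grundy value g to g ⊕ X where X is the current total.
Pile A: need g' = 0⊕1 = 1. Options: 16−4→G=3, 16−7→G=2, 16−9→G=1. Hits: 1.
Pile B: need g' = 1⊕1 = 0. Options: 16−1→G=0, 16−2→G=2, 16−8→G=2. Hits: 1.
Pile C: need g' = 0⊕1 = 1. Options: 24−1→G=1, 24−5→G=1. Hits: 2.

4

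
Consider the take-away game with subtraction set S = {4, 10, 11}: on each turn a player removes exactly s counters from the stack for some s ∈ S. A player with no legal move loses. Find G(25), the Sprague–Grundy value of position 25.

2

n :  0  1  2  3  4  5  6  7  8  9 10 11 12 13 14 15 16 17 18 19 20 21 22 23 24 25
G :  0  0  0  0  1  1  1  1  0  0  2  2  1  1  3  0  0  0  2  1  1  1  0  0  0  2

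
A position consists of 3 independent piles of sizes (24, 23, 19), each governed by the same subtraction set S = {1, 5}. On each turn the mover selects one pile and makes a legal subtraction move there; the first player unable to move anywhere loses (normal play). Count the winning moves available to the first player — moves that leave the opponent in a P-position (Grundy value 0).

0

All piles use S = {1, 5}:
G(0) = 0
G(1) = mex{0} = 1
G(2) = mex{1} = 0
G(3) = mex{0} = 1
G(4) = mex{1} = 0
G(5) = mex{0,0} = 1
G(6) = mex{1,1} = 0
G(7) = mex{0,0} = 1
G(8) = mex{1,1} = 0
G(9) = mex{0,0} = 1
G(10) = mex{1,1} = 0
G(11) = mex{0,0} = 1
G(12) = mex{1,1} = 0
G(13) = mex{0,0} = 1
G(14) = mex{1,1} = 0
G(15) = mex{0,0} = 1
G(16) = mex{1,1} = 0
G(17) = mex{0,0} = 1
G(18) = mex{1,1} = 0
G(19) = mex{0,0} = 1
G(20) = mex{1,1} = 0
G(21) = mex{0,0} = 1
G(22) = mex{1,1} = 0
G(23) = mex{0,0} = 1
G(24) = mex{1,1} = 0
Pile A: G(24) = 0.
Pile B: G(23) = 1.
Pile C: G(19) = 1.
Combined Grundy value = 0 ⊕ 1 ⊕ 1 = 0.
A winning move leaves total XOR = 0, i.e. changes one component's Grundy value g to g ⊕ X where X is the current total.
Pile A: target g' = 0⊕0 = 0, but every legal move changes the Grundy value (mex property), so 0 moves.
Pile B: target g' = 1⊕0 = 1, but every legal move changes the Grundy value (mex property), so 0 moves.
Pile C: target g' = 1⊕0 = 1, but every legal move changes the Grundy value (mex property), so 0 moves.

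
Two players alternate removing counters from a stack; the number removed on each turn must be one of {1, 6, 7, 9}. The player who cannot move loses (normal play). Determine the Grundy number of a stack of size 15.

1

n :  0  1  2  3  4  5  6  7  8  9 10 11 12 13 14 15
G :  0  1  0  1  0  1  2  3  2  3  2  3  0  1  0  1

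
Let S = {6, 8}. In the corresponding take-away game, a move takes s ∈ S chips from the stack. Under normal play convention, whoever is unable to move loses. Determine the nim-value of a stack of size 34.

1

n :  0  1  2  3  4  5  6  7  8  9 10 11 12 13 14 15 16 17 18 19 20 21 22 23 24 25 26 27 28 29 30 31 32 33 34
G :  0  0  0  0  0  0  1  1  1  1  1  1  2  2  0  0  0  0  0  0  1  1  1  1  1  1  2  2  0  0  0  0  0  0  1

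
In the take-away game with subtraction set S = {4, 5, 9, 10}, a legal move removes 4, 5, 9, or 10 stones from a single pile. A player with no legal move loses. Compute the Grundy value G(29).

0

G(0) = 0
G(1) = mex{} = 0
G(2) = mex{} = 0
G(3) = mex{} = 0
G(4) = mex{0} = 1
G(5) = mex{0,0} = 1
G(6) = mex{0,0} = 1
G(7) = mex{0,0} = 1
G(8) = mex{1,0} = 2
G(9) = mex{1,1,0} = 2
G(10) = mex{1,1,0,0} = 2
G(11) = mex{1,1,0,0} = 2
G(12) = mex{2,1,0,0} = 3
G(13) = mex{2,2,1,0} = 3
G(14) = mex{2,2,1,1} = 0
G(15) = mex{2,2,1,1} = 0
G(16) = mex{3,2,1,1} = 0
G(17) = mex{3,3,2,1} = 0
G(18) = mex{0,3,2,2} = 1
G(19) = mex{0,0,2,2} = 1
G(20) = mex{0,0,2,2} = 1
G(21) = mex{0,0,3,2} = 1
G(22) = mex{1,0,3,3} = 2
G(23) = mex{1,1,0,3} = 2
G(24) = mex{1,1,0,0} = 2
G(25) = mex{1,1,0,0} = 2
G(26) = mex{2,1,0,0} = 3
G(27) = mex{2,2,1,0} = 3
G(28) = mex{2,2,1,1} = 0
G(29) = mex{2,2,1,1} = 0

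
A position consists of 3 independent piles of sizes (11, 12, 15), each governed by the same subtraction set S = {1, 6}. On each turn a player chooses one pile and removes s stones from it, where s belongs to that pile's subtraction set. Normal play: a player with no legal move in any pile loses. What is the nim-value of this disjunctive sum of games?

All piles use S = {1, 6}:
G(0) = 0
G(1) = mex{0} = 1
G(2) = mex{1} = 0
G(3) = mex{0} = 1
G(4) = mex{1} = 0
G(5) = mex{0} = 1
G(6) = mex{1,0} = 2
G(7) = mex{2,1} = 0
G(8) = mex{0,0} = 1
G(9) = mex{1,1} = 0
G(10) = mex{0,0} = 1
G(11) = mex{1,1} = 0
G(12) = mex{0,2} = 1
G(13) = mex{1,0} = 2
G(14) = mex{2,1} = 0
G(15) = mex{0,0} = 1
Pile A: G(11) = 0.
Pile B: G(12) = 1.
Pile C: G(15) = 1.
Combined Grundy value = 0 ⊕ 1 ⊕ 1 = 0.

0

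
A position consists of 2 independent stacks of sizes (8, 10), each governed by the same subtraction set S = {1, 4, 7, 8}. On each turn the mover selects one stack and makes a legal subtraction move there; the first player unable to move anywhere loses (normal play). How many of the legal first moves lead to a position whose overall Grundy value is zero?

0

All stacks use S = {1, 4, 7, 8}:
G(0) = 0
G(1) = mex{0} = 1
G(2) = mex{1} = 0
G(3) = mex{0} = 1
G(4) = mex{1,0} = 2
G(5) = mex{2,1} = 0
G(6) = mex{0,0} = 1
G(7) = mex{1,1,0} = 2
G(8) = mex{2,2,1,0} = 3
G(9) = mex{3,0,0,1} = 2
G(10) = mex{2,1,1,0} = 3
Stack A: G(8) = 3.
Stack B: G(10) = 3.
Combined Grundy value = 3 ⊕ 3 = 0.
A winning move leaves total XOR = 0, i.e. changes one component's Grundy value g to g ⊕ X where X is the current total.
Stack A: target g' = 3⊕0 = 3, but every legal move changes the Grundy value (mex property), so 0 moves.
Stack B: target g' = 3⊕0 = 3, but every legal move changes the Grundy value (mex property), so 0 moves.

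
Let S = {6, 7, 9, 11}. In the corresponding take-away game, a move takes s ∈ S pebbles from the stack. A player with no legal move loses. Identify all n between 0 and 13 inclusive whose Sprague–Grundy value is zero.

G(0) = 0
G(1) = mex{} = 0
G(2) = mex{} = 0
G(3) = mex{} = 0
G(4) = mex{} = 0
G(5) = mex{} = 0
G(6) = mex{0} = 1
G(7) = mex{0,0} = 1
G(8) = mex{0,0} = 1
G(9) = mex{0,0,0} = 1
G(10) = mex{0,0,0} = 1
G(11) = mex{0,0,0,0} = 1
G(12) = mex{1,0,0,0} = 2
G(13) = mex{1,1,0,0} = 2
P-positions are exactly the n with G(n) = 0.

0, 1, 2, 3, 4, 5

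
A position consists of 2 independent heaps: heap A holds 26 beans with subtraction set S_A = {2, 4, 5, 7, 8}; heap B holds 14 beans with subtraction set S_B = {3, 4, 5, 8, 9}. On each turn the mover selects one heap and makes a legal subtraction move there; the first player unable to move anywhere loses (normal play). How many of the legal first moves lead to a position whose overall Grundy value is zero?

Heap A, S = {2, 4, 5, 7, 8}:
n :  0  1  2  3  4  5  6  7  8  9 10 11 12 13 14 15 16 17 18 19 20 21 22 23 24 25 26
G :  0  0  1  1  2  2  3  3  4  4  0  0  1  1  2  2  3  3  4  4  0  0  1  1  2  2  3
G_A(26) = 3.
Heap B, S = {3, 4, 5, 8, 9}:
n :  0  1  2  3  4  5  6  7  8  9 10 11 12 13 14
G :  0  0  0  1  1  1  2  2  2  3  3  3  0  0  0
G_B(14) = 0.
Combined Grundy value = 3 ⊕ 0 = 3.
A winning move leaves total XOR = 0, i.e. changes one component's Grundy value g to g ⊕ X where X is the current total.
Heap A: need g' = 3⊕3 = 0. Options: 26−2→G=2, 26−4→G=1, 26−5→G=0, 26−7→G=4, 26−8→G=4. Hits: 1.
Heap B: need g' = 0⊕3 = 3. Options: 14−3→G=3, 14−4→G=3, 14−5→G=3, 14−8→G=2, 14−9→G=1. Hits: 3.

4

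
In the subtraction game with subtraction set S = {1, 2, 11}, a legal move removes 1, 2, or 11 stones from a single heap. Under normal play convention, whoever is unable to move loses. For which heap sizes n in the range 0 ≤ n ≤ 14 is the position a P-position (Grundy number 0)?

0, 3, 6, 9, 12

G(0) = 0
G(1) = mex{0} = 1
G(2) = mex{1,0} = 2
G(3) = mex{2,1} = 0
G(4) = mex{0,2} = 1
G(5) = mex{1,0} = 2
G(6) = mex{2,1} = 0
G(7) = mex{0,2} = 1
G(8) = mex{1,0} = 2
G(9) = mex{2,1} = 0
G(10) = mex{0,2} = 1
G(11) = mex{1,0,0} = 2
G(12) = mex{2,1,1} = 0
G(13) = mex{0,2,2} = 1
G(14) = mex{1,0,0} = 2
P-positions are exactly the n with G(n) = 0.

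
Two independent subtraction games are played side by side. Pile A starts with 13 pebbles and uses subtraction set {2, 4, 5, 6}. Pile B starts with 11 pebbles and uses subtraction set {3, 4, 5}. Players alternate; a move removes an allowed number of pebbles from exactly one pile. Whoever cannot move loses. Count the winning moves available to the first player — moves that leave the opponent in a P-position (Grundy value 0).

3

Pile A, S = {2, 4, 5, 6}:
G(0) = 0
G(1) = mex{} = 0
G(2) = mex{0} = 1
G(3) = mex{0} = 1
G(4) = mex{1,0} = 2
G(5) = mex{1,0,0} = 2
G(6) = mex{2,1,0,0} = 3
G(7) = mex{2,1,1,0} = 3
G(8) = mex{3,2,1,1} = 0
G(9) = mex{3,2,2,1} = 0
G(10) = mex{0,3,2,2} = 1
G(11) = mex{0,3,3,2} = 1
G(12) = mex{1,0,3,3} = 2
G(13) = mex{1,0,0,3} = 2
G_A(13) = 2.
Pile B, S = {3, 4, 5}:
n :  0  1  2  3  4  5  6  7  8  9 10 11
G :  0  0  0  1  1  1  2  2  0  0  0  1
G_B(11) = 1.
Combined Grundy value = 2 ⊕ 1 = 3.
A winning move leaves total XOR = 0, i.e. changes one component's Grundy value g to g ⊕ X where X is the current total.
Pile A: need g' = 2⊕3 = 1. Options: 13−2→G=1, 13−4→G=0, 13−5→G=0, 13−6→G=3. Hits: 1.
Pile B: need g' = 1⊕3 = 2. Options: 11−3→G=0, 11−4→G=2, 11−5→G=2. Hits: 2.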